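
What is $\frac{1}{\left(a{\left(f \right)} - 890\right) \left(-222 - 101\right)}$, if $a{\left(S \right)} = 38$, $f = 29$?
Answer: $\frac{1}{275196} \approx 3.6338 \cdot 10^{-6}$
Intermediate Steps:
$\frac{1}{\left(a{\left(f \right)} - 890\right) \left(-222 - 101\right)} = \frac{1}{\left(38 - 890\right) \left(-222 - 101\right)} = \frac{1}{\left(-852\right) \left(-222 - 101\right)} = \frac{1}{\left(-852\right) \left(-323\right)} = \frac{1}{275196}$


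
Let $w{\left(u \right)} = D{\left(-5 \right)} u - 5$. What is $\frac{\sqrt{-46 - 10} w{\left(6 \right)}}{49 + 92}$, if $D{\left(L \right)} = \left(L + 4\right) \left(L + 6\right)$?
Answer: $- \frac{22 i \sqrt{14}}{141} \approx - 0.58381 i$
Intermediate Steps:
$D{\left(L \right)} = \left(4 + L\right) \left(6 + L\right)$
$w{\left(u \right)} = -5 - u$ ($w{\left(u \right)} = \left(24 + \left(-5\right)^{2} + 10 \left(-5\right)\right) u - 5 = \left(24 + 25 - 50\right) u - 5 = - u - 5 = -5 - u$)
$\frac{\sqrt{-46 - 10} w{\left(6 \right)}}{49 + 92} = \frac{\sqrt{-46 - 10} \left(-5 - 6\right)}{49 + 92} = \frac{\sqrt{-56} \left(-5 - 6\right)}{141} = 2 i \sqrt{14} \left(-11\right) \frac{1}{141} = - 22 i \sqrt{14} \cdot \frac{1}{141} = - \frac{22 i \sqrt{14}}{141}$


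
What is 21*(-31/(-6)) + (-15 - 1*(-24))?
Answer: 235/2 ≈ 117.50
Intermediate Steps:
21*(-31/(-6)) + (-15 - 1*(-24)) = 21*(-31*(-⅙)) + (-15 + 24) = 21*(31/6) + 9 = 217/2 + 9 = 235/2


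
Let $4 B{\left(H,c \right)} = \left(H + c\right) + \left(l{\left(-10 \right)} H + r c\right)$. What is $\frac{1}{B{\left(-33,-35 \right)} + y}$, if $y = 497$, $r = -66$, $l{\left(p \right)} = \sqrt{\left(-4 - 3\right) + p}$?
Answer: $\frac{1880}{1990157} + \frac{44 i \sqrt{17}}{5970471} \approx 0.00094465 + 3.0386 \cdot 10^{-5} i$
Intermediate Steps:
$l{\left(p \right)} = \sqrt{-7 + p}$
$B{\left(H,c \right)} = - \frac{65 c}{4} + \frac{H}{4} + \frac{i H \sqrt{17}}{4}$ ($B{\left(H,c \right)} = \frac{\left(H + c\right) + \left(\sqrt{-7 - 10} H - 66 c\right)}{4} = \frac{\left(H + c\right) + \left(\sqrt{-17} H - 66 c\right)}{4} = \frac{\left(H + c\right) + \left(i \sqrt{17} H - 66 c\right)}{4} = \frac{\left(H + c\right) + \left(i H \sqrt{17} - 66 c\right)}{4} = \frac{\left(H + c\right) + \left(- 66 c + i H \sqrt{17}\right)}{4} = \frac{H - 65 c + i H \sqrt{17}}{4} = - \frac{65 c}{4} + \frac{H}{4} + \frac{i H \sqrt{17}}{4}$)
$\frac{1}{B{\left(-33,-35 \right)} + y} = \frac{1}{\left(\left(- \frac{65}{4}\right) \left(-35\right) + \frac{1}{4} \left(-33\right) + \frac{1}{4} i \left(-33\right) \sqrt{17}\right) + 497} = \frac{1}{\left(\frac{2275}{4} - \frac{33}{4} - \frac{33 i \sqrt{17}}{4}\right) + 497} = \frac{1}{\left(\frac{1121}{2} - \frac{33 i \sqrt{17}}{4}\right) + 497} = \frac{1}{\frac{2115}{2} - \frac{33 i \sqrt{17}}{4}}$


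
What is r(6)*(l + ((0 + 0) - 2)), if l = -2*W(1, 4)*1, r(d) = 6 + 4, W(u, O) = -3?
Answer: 40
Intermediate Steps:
r(d) = 10
l = 6 (l = -2*(-3)*1 = 6*1 = 6)
r(6)*(l + ((0 + 0) - 2)) = 10*(6 + ((0 + 0) - 2)) = 10*(6 + (0 - 2)) = 10*(6 - 2) = 10*4 = 40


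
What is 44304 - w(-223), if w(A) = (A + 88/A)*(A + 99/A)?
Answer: -279087860/49729 ≈ -5612.2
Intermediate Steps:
44304 - w(-223) = 44304 - (187 + (-223)² + 8712/(-223)²) = 44304 - (187 + 49729 + 8712*(1/49729)) = 44304 - (187 + 49729 + 8712/49729) = 44304 - 1*2482281476/49729 = 44304 - 2482281476/49729 = -279087860/49729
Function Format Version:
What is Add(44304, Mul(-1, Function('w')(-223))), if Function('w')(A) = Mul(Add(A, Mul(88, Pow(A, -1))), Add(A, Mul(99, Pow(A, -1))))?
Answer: Rational(-279087860, 49729) ≈ -5612.2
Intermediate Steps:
Add(44304, Mul(-1, Function('w')(-223))) = Add(44304, Mul(-1, Add(187, Pow(-223, 2), Mul(8712, Pow(-223, -2))))) = Add(44304, Mul(-1, Add(187, 49729, Mul(8712, Rational(1, 49729))))) = Add(44304, Mul(-1, Add(187, 49729, Rational(8712, 49729)))) = Add(44304, Mul(-1, Rational(2482281476, 49729))) = Add(44304, Rational(-2482281476, 49729)) = Rational(-279087860, 49729)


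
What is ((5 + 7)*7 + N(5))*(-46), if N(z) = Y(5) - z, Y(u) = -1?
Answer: -3588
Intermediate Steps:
N(z) = -1 - z
((5 + 7)*7 + N(5))*(-46) = ((5 + 7)*7 + (-1 - 1*5))*(-46) = (12*7 + (-1 - 5))*(-46) = (84 - 6)*(-46) = 78*(-46) = -3588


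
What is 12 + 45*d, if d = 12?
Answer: 552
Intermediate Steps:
12 + 45*d = 12 + 45*12 = 12 + 540 = 552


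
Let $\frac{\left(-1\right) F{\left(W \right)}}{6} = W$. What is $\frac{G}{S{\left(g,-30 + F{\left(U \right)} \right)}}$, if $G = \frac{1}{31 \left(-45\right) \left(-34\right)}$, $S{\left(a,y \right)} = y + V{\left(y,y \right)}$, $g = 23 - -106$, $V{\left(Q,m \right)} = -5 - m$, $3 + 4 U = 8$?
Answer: $- \frac{1}{237150} \approx -4.2167 \cdot 10^{-6}$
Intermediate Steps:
$U = \frac{5}{4}$ ($U = - \frac{3}{4} + \frac{1}{4} \cdot 8 = - \frac{3}{4} + 2 = \frac{5}{4} \approx 1.25$)
$F{\left(W \right)} = - 6 W$
$g = 129$ ($g = 23 + 106 = 129$)
$S{\left(a,y \right)} = -5$ ($S{\left(a,y \right)} = y - \left(5 + y\right) = -5$)
$G = \frac{1}{47430}$ ($G = \frac{1}{\left(-1395\right) \left(-34\right)} = \frac{1}{47430} \approx 2.1084 \cdot 10^{-5}$)
$\frac{G}{S{\left(g,-30 + F{\left(U \right)} \right)}} = \frac{1}{47430 \left(-5\right)} = \frac{1}{47430} \left(- \frac{1}{5}\right) = - \frac{1}{237150}$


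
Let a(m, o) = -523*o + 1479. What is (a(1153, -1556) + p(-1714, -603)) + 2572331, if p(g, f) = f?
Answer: 3386995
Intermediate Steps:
a(m, o) = 1479 - 523*o
(a(1153, -1556) + p(-1714, -603)) + 2572331 = ((1479 - 523*(-1556)) - 603) + 2572331 = ((1479 + 813788) - 603) + 2572331 = (815267 - 603) + 2572331 = 814664 + 2572331 = 3386995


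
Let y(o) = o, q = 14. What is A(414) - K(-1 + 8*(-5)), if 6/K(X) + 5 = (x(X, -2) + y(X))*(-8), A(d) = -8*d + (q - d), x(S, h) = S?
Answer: -805506/217 ≈ -3712.0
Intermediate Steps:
A(d) = 14 - 9*d (A(d) = -8*d + (14 - d) = 14 - 9*d)
K(X) = 6/(-5 - 16*X) (K(X) = 6/(-5 + (X + X)*(-8)) = 6/(-5 + (2*X)*(-8)) = 6/(-5 - 16*X))
A(414) - K(-1 + 8*(-5)) = (14 - 9*414) - (-6)/(5 + 16*(-1 + 8*(-5))) = (14 - 3726) - (-6)/(5 + 16*(-1 - 40)) = -3712 - (-6)/(5 + 16*(-41)) = -3712 - (-6)/(5 - 656) = -3712 - (-6)/(-651) = -3712 - (-6)*(-1)/651 = -3712 - 1*2/217 = -3712 - 2/217 = -805506/217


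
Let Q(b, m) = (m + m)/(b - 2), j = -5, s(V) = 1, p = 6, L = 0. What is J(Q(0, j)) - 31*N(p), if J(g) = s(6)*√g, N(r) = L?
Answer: √5 ≈ 2.2361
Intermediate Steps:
N(r) = 0
Q(b, m) = 2*m/(-2 + b) (Q(b, m) = (2*m)/(-2 + b) = 2*m/(-2 + b))
J(g) = √g (J(g) = 1*√g = √g)
J(Q(0, j)) - 31*N(p) = √(2*(-5)/(-2 + 0)) - 31*0 = √(2*(-5)/(-2)) + 0 = √(2*(-5)*(-½)) + 0 = √5 + 0 = √5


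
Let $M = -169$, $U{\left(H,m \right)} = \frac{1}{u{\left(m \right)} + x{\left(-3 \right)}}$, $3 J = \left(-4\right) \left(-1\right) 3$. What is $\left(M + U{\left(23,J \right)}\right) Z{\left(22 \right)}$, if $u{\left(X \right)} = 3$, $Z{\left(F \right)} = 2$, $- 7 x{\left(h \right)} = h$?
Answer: $- \frac{4049}{12} \approx -337.42$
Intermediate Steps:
$x{\left(h \right)} = - \frac{h}{7}$
$J = 4$ ($J = \frac{\left(-4\right) \left(-1\right) 3}{3} = \frac{4 \cdot 3}{3} = \frac{1}{3} \cdot 12 = 4$)
$U{\left(H,m \right)} = \frac{7}{24}$ ($U{\left(H,m \right)} = \frac{1}{3 - - \frac{3}{7}} = \frac{1}{3 + \frac{3}{7}} = \frac{1}{\frac{24}{7}} = \frac{7}{24}$)
$\left(M + U{\left(23,J \right)}\right) Z{\left(22 \right)} = \left(-169 + \frac{7}{24}\right) 2 = \left(- \frac{4049}{24}\right) 2 = - \frac{4049}{12}$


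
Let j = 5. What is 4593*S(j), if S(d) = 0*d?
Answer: 0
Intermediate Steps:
S(d) = 0
4593*S(j) = 4593*0 = 0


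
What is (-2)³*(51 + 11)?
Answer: -496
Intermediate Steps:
(-2)³*(51 + 11) = -8*62 = -496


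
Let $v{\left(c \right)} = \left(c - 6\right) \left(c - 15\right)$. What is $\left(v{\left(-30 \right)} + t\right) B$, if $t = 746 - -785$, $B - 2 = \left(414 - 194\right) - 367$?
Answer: $-456895$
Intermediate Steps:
$B = -145$ ($B = 2 + \left(\left(414 - 194\right) - 367\right) = 2 + \left(220 - 367\right) = 2 - 147 = -145$)
$t = 1531$ ($t = 746 + 785 = 1531$)
$v{\left(c \right)} = \left(-15 + c\right) \left(-6 + c\right)$ ($v{\left(c \right)} = \left(-6 + c\right) \left(-15 + c\right) = \left(-15 + c\right) \left(-6 + c\right)$)
$\left(v{\left(-30 \right)} + t\right) B = \left(\left(90 + \left(-30\right)^{2} - -630\right) + 1531\right) \left(-145\right) = \left(\left(90 + 900 + 630\right) + 1531\right) \left(-145\right) = \left(1620 + 1531\right) \left(-145\right) = 3151 \left(-145\right) = -456895$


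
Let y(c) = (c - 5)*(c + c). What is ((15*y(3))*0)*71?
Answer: 0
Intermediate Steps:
y(c) = 2*c*(-5 + c) (y(c) = (-5 + c)*(2*c) = 2*c*(-5 + c))
((15*y(3))*0)*71 = ((15*(2*3*(-5 + 3)))*0)*71 = ((15*(2*3*(-2)))*0)*71 = ((15*(-12))*0)*71 = -180*0*71 = 0*71 = 0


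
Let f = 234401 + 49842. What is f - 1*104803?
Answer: 179440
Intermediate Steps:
f = 284243
f - 1*104803 = 284243 - 1*104803 = 284243 - 104803 = 179440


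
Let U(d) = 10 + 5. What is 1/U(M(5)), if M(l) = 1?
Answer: 1/15 ≈ 0.066667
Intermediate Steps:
U(d) = 15
1/U(M(5)) = 1/15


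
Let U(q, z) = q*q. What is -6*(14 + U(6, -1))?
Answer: -300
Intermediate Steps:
U(q, z) = q**2
-6*(14 + U(6, -1)) = -6*(14 + 6**2) = -6*(14 + 36) = -6*50 = -300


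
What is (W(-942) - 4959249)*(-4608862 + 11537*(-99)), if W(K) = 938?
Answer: 28515370518775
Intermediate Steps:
(W(-942) - 4959249)*(-4608862 + 11537*(-99)) = (938 - 4959249)*(-4608862 + 11537*(-99)) = -4958311*(-4608862 - 1142163) = -4958311*(-5751025) = 28515370518775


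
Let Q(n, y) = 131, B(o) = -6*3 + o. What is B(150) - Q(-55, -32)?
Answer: 1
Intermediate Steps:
B(o) = -18 + o
B(150) - Q(-55, -32) = (-18 + 150) - 1*131 = 132 - 131 = 1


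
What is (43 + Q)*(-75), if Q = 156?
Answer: -14925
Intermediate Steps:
(43 + Q)*(-75) = (43 + 156)*(-75) = 199*(-75) = -14925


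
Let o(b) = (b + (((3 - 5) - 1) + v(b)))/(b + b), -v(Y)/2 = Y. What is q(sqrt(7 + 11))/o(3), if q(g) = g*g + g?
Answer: -18 - 3*sqrt(2) ≈ -22.243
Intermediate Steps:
v(Y) = -2*Y
o(b) = (-3 - b)/(2*b) (o(b) = (b + (((3 - 5) - 1) - 2*b))/(b + b) = (b + ((-2 - 1) - 2*b))/((2*b)) = (b + (-3 - 2*b))*(1/(2*b)) = (-3 - b)*(1/(2*b)) = (-3 - b)/(2*b))
q(g) = g + g**2 (q(g) = g**2 + g = g + g**2)
q(sqrt(7 + 11))/o(3) = (sqrt(7 + 11)*(1 + sqrt(7 + 11)))/(((1/2)*(-3 - 1*3)/3)) = (sqrt(18)*(1 + sqrt(18)))/(((1/2)*(1/3)*(-3 - 3))) = ((3*sqrt(2))*(1 + 3*sqrt(2)))/(((1/2)*(1/3)*(-6))) = (3*sqrt(2)*(1 + 3*sqrt(2)))/(-1) = (3*sqrt(2)*(1 + 3*sqrt(2)))*(-1) = -3*sqrt(2)*(1 + 3*sqrt(2))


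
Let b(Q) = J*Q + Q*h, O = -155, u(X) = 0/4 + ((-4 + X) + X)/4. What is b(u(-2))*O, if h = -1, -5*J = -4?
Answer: -62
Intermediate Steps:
J = ⅘ (J = -⅕*(-4) = ⅘ ≈ 0.80000)
u(X) = -1 + X/2 (u(X) = 0*(¼) + (-4 + 2*X)*(¼) = 0 + (-1 + X/2) = -1 + X/2)
b(Q) = -Q/5 (b(Q) = 4*Q/5 + Q*(-1) = 4*Q/5 - Q = -Q/5)
b(u(-2))*O = -(-1 + (½)*(-2))/5*(-155) = -(-1 - 1)/5*(-155) = -⅕*(-2)*(-155) = (⅖)*(-155) = -62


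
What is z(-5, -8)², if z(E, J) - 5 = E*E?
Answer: 900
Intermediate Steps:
z(E, J) = 5 + E² (z(E, J) = 5 + E*E = 5 + E²)
z(-5, -8)² = (5 + (-5)²)² = (5 + 25)² = 30² = 900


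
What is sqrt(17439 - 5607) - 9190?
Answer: -9190 + 2*sqrt(2958) ≈ -9081.2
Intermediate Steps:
sqrt(17439 - 5607) - 9190 = sqrt(11832) - 9190 = 2*sqrt(2958) - 9190 = -9190 + 2*sqrt(2958)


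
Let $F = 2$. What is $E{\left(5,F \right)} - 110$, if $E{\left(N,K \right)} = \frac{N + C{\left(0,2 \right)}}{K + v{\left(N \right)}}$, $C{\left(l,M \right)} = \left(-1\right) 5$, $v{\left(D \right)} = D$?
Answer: $-110$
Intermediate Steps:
$C{\left(l,M \right)} = -5$
$E{\left(N,K \right)} = \frac{-5 + N}{K + N}$ ($E{\left(N,K \right)} = \frac{N - 5}{K + N} = \frac{-5 + N}{K + N}$)
$E{\left(5,F \right)} - 110 = \frac{-5 + 5}{2 + 5} - 110 = \frac{1}{7} \cdot 0 - 110 = 0 - 110 = -110$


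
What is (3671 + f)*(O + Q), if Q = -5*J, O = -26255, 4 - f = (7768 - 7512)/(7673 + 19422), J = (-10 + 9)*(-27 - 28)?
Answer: -528338948914/5419 ≈ -9.7497e+7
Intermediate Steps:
J = 55 (J = -1*(-55) = 55)
f = 108124/27095 (f = 4 - (7768 - 7512)/(7673 + 19422) = 4 - 256/27095 = 108124/27095 ≈ 3.9906)
Q = -275 (Q = -5*55 = -275)
(3671 + f)*(O + Q) = (3671 + 108124/27095)*(-26255 - 275) = (99573869/27095)*(-26530) = -528338948914/5419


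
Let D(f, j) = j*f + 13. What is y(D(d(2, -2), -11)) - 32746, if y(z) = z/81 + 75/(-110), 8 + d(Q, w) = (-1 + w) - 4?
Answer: -58350671/1782 ≈ -32744.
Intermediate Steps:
d(Q, w) = -13 + w (d(Q, w) = -8 + ((-1 + w) - 4) = -8 + (-5 + w) = -13 + w)
D(f, j) = 13 + f*j (D(f, j) = f*j + 13 = 13 + f*j)
y(z) = -15/22 + z/81 (y(z) = z*(1/81) + 75*(-1/110) = z/81 - 15/22 = -15/22 + z/81)
y(D(d(2, -2), -11)) - 32746 = (-15/22 + (13 + (-13 - 2)*(-11))/81) - 32746 = (-15/22 + (13 - 15*(-11))/81) - 32746 = (-15/22 + (13 + 165)/81) - 32746 = (-15/22 + (1/81)*178) - 32746 = (-15/22 + 178/81) - 32746 = 2701/1782 - 32746 = -58350671/1782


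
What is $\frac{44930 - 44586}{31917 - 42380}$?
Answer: $- \frac{344}{10463} \approx -0.032878$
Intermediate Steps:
$\frac{44930 - 44586}{31917 - 42380} = \frac{344}{31917 - 42380} = \frac{344}{-10463} = 344 \left(- \frac{1}{10463}\right) = - \frac{344}{10463}$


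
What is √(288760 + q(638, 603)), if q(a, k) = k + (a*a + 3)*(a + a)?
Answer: √519681335 ≈ 22797.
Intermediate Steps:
q(a, k) = k + 2*a*(3 + a²) (q(a, k) = k + (a² + 3)*(2*a) = k + (3 + a²)*(2*a) = k + 2*a*(3 + a²))
√(288760 + q(638, 603)) = √(288760 + (603 + 2*638³ + 6*638)) = √(288760 + (603 + 2*259694072 + 3828)) = √(288760 + (603 + 519388144 + 3828)) = √(288760 + 519392575) = √519681335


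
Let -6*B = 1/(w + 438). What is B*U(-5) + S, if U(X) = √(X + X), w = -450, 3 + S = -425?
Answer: -428 + I*√10/72 ≈ -428.0 + 0.043921*I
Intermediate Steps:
S = -428 (S = -3 - 425 = -428)
B = 1/72 (B = -1/(6*(-450 + 438)) = -⅙/(-12) = -⅙*(-1/12) = 1/72 ≈ 0.013889)
U(X) = √2*√X (U(X) = √(2*X) = √2*√X)
B*U(-5) + S = (√2*√(-5))/72 - 428 = (√2*(I*√5))/72 - 428 = (I*√10)/72 - 428 = I*√10/72 - 428 = -428 + I*√10/72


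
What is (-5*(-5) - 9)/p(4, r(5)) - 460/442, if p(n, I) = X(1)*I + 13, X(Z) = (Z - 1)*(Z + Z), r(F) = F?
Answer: 42/221 ≈ 0.19005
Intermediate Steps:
X(Z) = 2*Z*(-1 + Z) (X(Z) = (-1 + Z)*(2*Z) = 2*Z*(-1 + Z))
p(n, I) = 13 (p(n, I) = (2*1*(-1 + 1))*I + 13 = (2*1*0)*I + 13 = 0*I + 13 = 0 + 13 = 13)
(-5*(-5) - 9)/p(4, r(5)) - 460/442 = (-5*(-5) - 9)/13 - 460/442 = (25 - 9)*(1/13) - 460*1/442 = 16*(1/13) - 230/221 = 16/13 - 230/221 = 42/221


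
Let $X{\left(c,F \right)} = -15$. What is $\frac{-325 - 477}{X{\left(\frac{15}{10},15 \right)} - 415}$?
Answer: $\frac{401}{215} \approx 1.8651$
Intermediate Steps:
$\frac{-325 - 477}{X{\left(\frac{15}{10},15 \right)} - 415} = \frac{-325 - 477}{-15 - 415} = - \frac{802}{-430} = \left(-802\right) \left(- \frac{1}{430}\right) = \frac{401}{215}$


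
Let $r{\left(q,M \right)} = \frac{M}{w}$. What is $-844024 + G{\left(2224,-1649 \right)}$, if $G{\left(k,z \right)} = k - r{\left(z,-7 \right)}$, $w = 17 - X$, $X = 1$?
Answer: $- \frac{13468793}{16} \approx -8.418 \cdot 10^{5}$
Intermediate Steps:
$w = 16$ ($w = 17 - 1 = 16$)
$r{\left(q,M \right)} = \frac{M}{16}$
$G{\left(k,z \right)} = \frac{7}{16} + k$ ($G{\left(k,z \right)} = k - \frac{1}{16} \left(-7\right) = k - - \frac{7}{16} = k + \frac{7}{16} = \frac{7}{16} + k$)
$-844024 + G{\left(2224,-1649 \right)} = -844024 + \left(\frac{7}{16} + 2224\right) = -844024 + \frac{35591}{16} = - \frac{13468793}{16}$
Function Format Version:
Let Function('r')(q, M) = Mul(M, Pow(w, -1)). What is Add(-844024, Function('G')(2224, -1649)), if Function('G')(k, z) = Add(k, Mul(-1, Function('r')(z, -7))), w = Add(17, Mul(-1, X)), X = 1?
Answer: Rational(-13468793, 16) ≈ -8.4180e+5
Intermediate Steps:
w = 16 (w = Add(17, Mul(-1, 1)) = Add(17, -1) = 16)
Function('r')(q, M) = Mul(Rational(1, 16), M) (Function('r')(q, M) = Mul(M, Pow(16, -1)) = Mul(M, Rational(1, 16)) = Mul(Rational(1, 16), M))
Function('G')(k, z) = Add(Rational(7, 16), k) (Function('G')(k, z) = Add(k, Mul(-1, Mul(Rational(1, 16), -7))) = Add(k, Mul(-1, Rational(-7, 16))) = Add(k, Rational(7, 16)) = Add(Rational(7, 16), k))
Add(-844024, Function('G')(2224, -1649)) = Add(-844024, Add(Rational(7, 16), 2224)) = Add(-844024, Rational(35591, 16)) = Rational(-13468793, 16)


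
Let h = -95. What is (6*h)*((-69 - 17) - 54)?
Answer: 79800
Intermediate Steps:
(6*h)*((-69 - 17) - 54) = (6*(-95))*((-69 - 17) - 54) = -570*(-86 - 54) = -570*(-140) = 79800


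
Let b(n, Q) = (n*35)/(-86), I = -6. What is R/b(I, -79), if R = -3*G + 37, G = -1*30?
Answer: 5461/105 ≈ 52.010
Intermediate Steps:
b(n, Q) = -35*n/86 (b(n, Q) = (35*n)*(-1/86) = -35*n/86)
G = -30
R = 127 (R = -3*(-30) + 37 = 90 + 37 = 127)
R/b(I, -79) = 127/((-35/86*(-6))) = 127/(105/43) = 127*(43/105) = 5461/105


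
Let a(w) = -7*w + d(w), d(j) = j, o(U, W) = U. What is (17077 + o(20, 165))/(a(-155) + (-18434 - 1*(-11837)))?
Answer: -5699/1889 ≈ -3.0169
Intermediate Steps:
a(w) = -6*w (a(w) = -7*w + w = -6*w)
(17077 + o(20, 165))/(a(-155) + (-18434 - 1*(-11837))) = (17077 + 20)/(-6*(-155) + (-18434 - 1*(-11837))) = 17097/(930 + (-18434 + 11837)) = 17097/(930 - 6597) = 17097/(-5667) = 17097*(-1/5667) = -5699/1889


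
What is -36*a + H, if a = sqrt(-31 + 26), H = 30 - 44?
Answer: -14 - 36*I*sqrt(5) ≈ -14.0 - 80.498*I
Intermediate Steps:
H = -14
a = I*sqrt(5) (a = sqrt(-5) = I*sqrt(5) ≈ 2.2361*I)
-36*a + H = -36*I*sqrt(5) - 14 = -14 - 36*I*sqrt(5)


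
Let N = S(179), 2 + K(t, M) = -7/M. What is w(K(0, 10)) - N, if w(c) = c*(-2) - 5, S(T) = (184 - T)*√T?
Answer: ⅖ - 5*√179 ≈ -66.495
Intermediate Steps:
S(T) = √T*(184 - T)
K(t, M) = -2 - 7/M
N = 5*√179 (N = √179*(184 - 1*179) = √179*(184 - 179) = √179*5 = 5*√179 ≈ 66.895)
w(c) = -5 - 2*c (w(c) = -2*c - 5 = -5 - 2*c)
w(K(0, 10)) - N = (-5 - 2*(-2 - 7/10)) - 5*√179 = (-5 - 2*(-27/10)) - 5*√179 = (-5 + 27/5) - 5*√179 = ⅖ - 5*√179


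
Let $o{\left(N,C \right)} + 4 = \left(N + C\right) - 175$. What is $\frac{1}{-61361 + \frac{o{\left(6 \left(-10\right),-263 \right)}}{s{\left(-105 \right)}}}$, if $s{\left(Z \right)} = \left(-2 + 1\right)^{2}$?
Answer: $- \frac{1}{61863} \approx -1.6165 \cdot 10^{-5}$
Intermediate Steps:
$o{\left(N,C \right)} = -179 + C + N$ ($o{\left(N,C \right)} = -4 - \left(175 - C - N\right) = -4 + \left(-175 + C + N\right) = -179 + C + N$)
$s{\left(Z \right)} = 1$ ($s{\left(Z \right)} = \left(-1\right)^{2} = 1$)
$\frac{1}{-61361 + \frac{o{\left(6 \left(-10\right),-263 \right)}}{s{\left(-105 \right)}}} = \frac{1}{-61361 + \frac{-179 - 263 + 6 \left(-10\right)}{1}} = \frac{1}{-61361 + \left(-179 - 263 - 60\right) 1} = \frac{1}{-61361 - 502} = \frac{1}{-61863} = - \frac{1}{61863}$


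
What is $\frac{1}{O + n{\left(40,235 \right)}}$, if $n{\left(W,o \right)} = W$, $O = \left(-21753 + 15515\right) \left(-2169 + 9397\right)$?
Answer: $- \frac{1}{45088224} \approx -2.2179 \cdot 10^{-8}$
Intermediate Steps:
$O = -45088264$ ($O = \left(-6238\right) 7228 = -45088264$)
$\frac{1}{O + n{\left(40,235 \right)}} = \frac{1}{-45088264 + 40} = \frac{1}{-45088224} = - \frac{1}{45088224}$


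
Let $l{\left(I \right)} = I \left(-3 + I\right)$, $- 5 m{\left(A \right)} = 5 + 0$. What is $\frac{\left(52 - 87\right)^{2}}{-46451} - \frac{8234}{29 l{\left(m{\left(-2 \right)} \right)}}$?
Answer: $- \frac{191309817}{2694158} \approx -71.009$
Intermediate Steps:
$m{\left(A \right)} = -1$ ($m{\left(A \right)} = - \frac{5 + 0}{5} = \left(- \frac{1}{5}\right) 5 = -1$)
$\frac{\left(52 - 87\right)^{2}}{-46451} - \frac{8234}{29 l{\left(m{\left(-2 \right)} \right)}} = \frac{\left(52 - 87\right)^{2}}{-46451} - \frac{8234}{29 \left(- (-3 - 1)\right)} = \left(-35\right)^{2} \left(- \frac{1}{46451}\right) - \frac{8234}{29 \left(\left(-1\right) \left(-4\right)\right)} = 1225 \left(- \frac{1}{46451}\right) - \frac{8234}{29 \cdot 4} = - \frac{1225}{46451} - \frac{8234}{116} = - \frac{1225}{46451} - \frac{4117}{58} = - \frac{191309817}{2694158}$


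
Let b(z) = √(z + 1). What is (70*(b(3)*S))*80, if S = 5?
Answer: 56000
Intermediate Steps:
b(z) = √(1 + z)
(70*(b(3)*S))*80 = (70*(√(1 + 3)*5))*80 = (70*(√4*5))*80 = (70*(2*5))*80 = (70*10)*80 = 700*80 = 56000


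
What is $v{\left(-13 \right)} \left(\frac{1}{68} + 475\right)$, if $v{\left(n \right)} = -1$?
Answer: $- \frac{32301}{68} \approx -475.01$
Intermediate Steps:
$v{\left(-13 \right)} \left(\frac{1}{68} + 475\right) = - (\frac{1}{68} + 475) = \left(-1\right) \frac{32301}{68} = - \frac{32301}{68}$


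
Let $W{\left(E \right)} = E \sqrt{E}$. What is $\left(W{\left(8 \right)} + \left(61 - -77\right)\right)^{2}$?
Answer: $19556 + 4416 \sqrt{2} \approx 25801.0$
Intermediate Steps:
$W{\left(E \right)} = E^{\frac{3}{2}}$
$\left(W{\left(8 \right)} + \left(61 - -77\right)\right)^{2} = \left(8^{\frac{3}{2}} + \left(61 - -77\right)\right)^{2} = \left(16 \sqrt{2} + \left(61 + 77\right)\right)^{2} = \left(16 \sqrt{2} + 138\right)^{2} = \left(138 + 16 \sqrt{2}\right)^{2}$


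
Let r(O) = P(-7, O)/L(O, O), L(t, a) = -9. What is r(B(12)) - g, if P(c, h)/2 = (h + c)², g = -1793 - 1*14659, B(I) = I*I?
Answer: 110530/9 ≈ 12281.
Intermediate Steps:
B(I) = I²
g = -16452 (g = -1793 - 14659 = -16452)
P(c, h) = 2*(c + h)² (P(c, h) = 2*(h + c)² = 2*(c + h)²)
r(O) = -2*(-7 + O)²/9 (r(O) = (2*(-7 + O)²)/(-9) = (2*(-7 + O)²)*(-⅑) = -2*(-7 + O)²/9)
r(B(12)) - g = -2*(-7 + 12²)²/9 - 1*(-16452) = -2*(-7 + 144)²/9 + 16452 = -2/9*137² + 16452 = -2/9*18769 + 16452 = -37538/9 + 16452 = 110530/9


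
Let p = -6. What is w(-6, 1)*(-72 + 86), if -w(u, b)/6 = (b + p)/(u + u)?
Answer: -35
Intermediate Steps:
w(u, b) = -3*(-6 + b)/u (w(u, b) = -6*(b - 6)/(u + u) = -6*(-6 + b)/(2*u) = -6*(-6 + b)*1/(2*u) = -3*(-6 + b)/u)
w(-6, 1)*(-72 + 86) = (3*(6 - 1*1)/(-6))*(-72 + 86) = (3*(-⅙)*(6 - 1))*14 = (3*(-⅙)*5)*14 = -5/2*14 = -35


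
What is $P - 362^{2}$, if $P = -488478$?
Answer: $-619522$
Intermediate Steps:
$P - 362^{2} = -488478 - 362^{2} = -488478 - 131044 = -619522$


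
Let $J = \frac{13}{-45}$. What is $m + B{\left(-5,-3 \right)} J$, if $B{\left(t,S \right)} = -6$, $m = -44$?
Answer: $- \frac{634}{15} \approx -42.267$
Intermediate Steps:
$J = - \frac{13}{45}$ ($J = 13 \left(- \frac{1}{45}\right) = - \frac{13}{45} \approx -0.28889$)
$m + B{\left(-5,-3 \right)} J = -44 - - \frac{26}{15} = -44 + \frac{26}{15} = - \frac{634}{15}$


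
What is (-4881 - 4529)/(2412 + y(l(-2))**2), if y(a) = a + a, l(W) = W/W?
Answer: -4705/1208 ≈ -3.8949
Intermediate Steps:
l(W) = 1
y(a) = 2*a
(-4881 - 4529)/(2412 + y(l(-2))**2) = (-4881 - 4529)/(2412 + (2*1)**2) = -9410/(2412 + 2**2) = -9410/(2412 + 4) = -9410/2416 = -9410*1/2416 = -4705/1208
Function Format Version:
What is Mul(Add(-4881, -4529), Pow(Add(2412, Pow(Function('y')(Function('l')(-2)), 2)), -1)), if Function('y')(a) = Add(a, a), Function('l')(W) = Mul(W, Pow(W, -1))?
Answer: Rational(-4705, 1208) ≈ -3.8949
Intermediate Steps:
Function('l')(W) = 1
Function('y')(a) = Mul(2, a)
Mul(Add(-4881, -4529), Pow(Add(2412, Pow(Function('y')(Function('l')(-2)), 2)), -1)) = Mul(Add(-4881, -4529), Pow(Add(2412, Pow(Mul(2, 1), 2)), -1)) = Mul(-9410, Pow(Add(2412, Pow(2, 2)), -1)) = Mul(-9410, Pow(Add(2412, 4), -1)) = Mul(-9410, Pow(2416, -1)) = Mul(-9410, Rational(1, 2416)) = Rational(-4705, 1208)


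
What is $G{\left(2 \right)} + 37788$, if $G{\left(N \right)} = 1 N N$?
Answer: $37792$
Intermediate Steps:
$G{\left(N \right)} = N^{2}$ ($G{\left(N \right)} = N N = N^{2}$)
$G{\left(2 \right)} + 37788 = 2^{2} + 37788 = 4 + 37788 = 37792$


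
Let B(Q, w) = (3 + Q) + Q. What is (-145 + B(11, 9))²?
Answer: 14400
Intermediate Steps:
B(Q, w) = 3 + 2*Q
(-145 + B(11, 9))² = (-145 + (3 + 2*11))² = (-145 + (3 + 22))² = (-145 + 25)² = (-120)² = 14400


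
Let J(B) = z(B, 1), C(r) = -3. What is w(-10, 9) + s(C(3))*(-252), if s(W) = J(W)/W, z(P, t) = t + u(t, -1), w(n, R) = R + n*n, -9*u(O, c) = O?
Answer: 551/3 ≈ 183.67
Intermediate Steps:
u(O, c) = -O/9
w(n, R) = R + n**2
z(P, t) = 8*t/9 (z(P, t) = t - t/9 = 8*t/9)
J(B) = 8/9 (J(B) = (8/9)*1 = 8/9)
s(W) = 8/(9*W)
w(-10, 9) + s(C(3))*(-252) = (9 + (-10)**2) + ((8/9)/(-3))*(-252) = (9 + 100) + ((8/9)*(-1/3))*(-252) = 109 - 8/27*(-252) = 109 + 224/3 = 551/3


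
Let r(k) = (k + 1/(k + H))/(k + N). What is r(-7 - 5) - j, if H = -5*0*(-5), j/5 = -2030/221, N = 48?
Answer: 4352755/95472 ≈ 45.592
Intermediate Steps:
j = -10150/221 (j = 5*(-2030/221) = -10150/221 ≈ -45.928)
H = 0 (H = 0*(-5) = 0)
r(k) = (k + 1/k)/(48 + k) (r(k) = (k + 1/(k + 0))/(k + 48) = (k + 1/k)/(48 + k))
r(-7 - 5) - j = (1 + (-7 - 5)²)/((-7 - 5)*(48 + (-7 - 5))) - 1*(-10150/221) = (1 + (-12)²)/((-12)*(48 - 12)) + 10150/221 = -1/12*(1 + 144)/36 + 10150/221 = -1/12*1/36*145 + 10150/221 = -145/432 + 10150/221 = 4352755/95472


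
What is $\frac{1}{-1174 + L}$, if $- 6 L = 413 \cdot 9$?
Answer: $- \frac{2}{3587} \approx -0.00055757$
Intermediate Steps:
$L = - \frac{1239}{2}$ ($L = - \frac{413 \cdot 9}{6} = \left(- \frac{1}{6}\right) 3717 = - \frac{1239}{2} \approx -619.5$)
$\frac{1}{-1174 + L} = \frac{1}{-1174 - \frac{1239}{2}} = \frac{1}{- \frac{3587}{2}} = - \frac{2}{3587}$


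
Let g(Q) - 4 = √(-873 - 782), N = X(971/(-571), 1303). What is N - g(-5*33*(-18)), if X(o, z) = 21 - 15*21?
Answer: -298 - I*√1655 ≈ -298.0 - 40.682*I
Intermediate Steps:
X(o, z) = -294 (X(o, z) = 21 - 315 = -294)
N = -294
g(Q) = 4 + I*√1655 (g(Q) = 4 + √(-873 - 782) = 4 + √(-1655) = 4 + I*√1655)
N - g(-5*33*(-18)) = -294 - (4 + I*√1655) = -294 + (-4 - I*√1655) = -298 - I*√1655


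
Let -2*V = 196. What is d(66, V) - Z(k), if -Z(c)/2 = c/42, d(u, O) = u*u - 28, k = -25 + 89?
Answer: 90952/21 ≈ 4331.0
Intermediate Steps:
V = -98 (V = -1/2*196 = -98)
k = 64
d(u, O) = -28 + u**2 (d(u, O) = u**2 - 28 = -28 + u**2)
Z(c) = -c/21 (Z(c) = -2*c/42 = -c/21)
d(66, V) - Z(k) = (-28 + 66**2) - (-1)*64/21 = (-28 + 4356) - 1*(-64/21) = 4328 + 64/21 = 90952/21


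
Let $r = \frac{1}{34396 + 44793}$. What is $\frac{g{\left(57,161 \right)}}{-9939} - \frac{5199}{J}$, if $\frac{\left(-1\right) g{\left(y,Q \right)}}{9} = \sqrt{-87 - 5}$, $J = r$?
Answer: $-411703611 + \frac{6 i \sqrt{23}}{3313} \approx -4.117 \cdot 10^{8} + 0.0086855 i$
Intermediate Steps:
$r = \frac{1}{79189} \approx 1.2628 \cdot 10^{-5}$
$J = \frac{1}{79189} \approx 1.2628 \cdot 10^{-5}$
$g{\left(y,Q \right)} = - 18 i \sqrt{23}$ ($g{\left(y,Q \right)} = - 9 \sqrt{-87 - 5} = - 9 \sqrt{-92} = - 9 \cdot 2 i \sqrt{23} = - 18 i \sqrt{23}$)
$\frac{g{\left(57,161 \right)}}{-9939} - \frac{5199}{J} = \frac{\left(-18\right) i \sqrt{23}}{-9939} - 5199 \frac{1}{\frac{1}{79189}} = - 18 i \sqrt{23} \left(- \frac{1}{9939}\right) - 411703611 = \frac{6 i \sqrt{23}}{3313} - 411703611 = -411703611 + \frac{6 i \sqrt{23}}{3313}$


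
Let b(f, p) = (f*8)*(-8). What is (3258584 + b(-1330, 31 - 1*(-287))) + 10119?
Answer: 3353823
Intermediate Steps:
b(f, p) = -64*f (b(f, p) = (8*f)*(-8) = -64*f)
(3258584 + b(-1330, 31 - 1*(-287))) + 10119 = (3258584 - 64*(-1330)) + 10119 = (3258584 + 85120) + 10119 = 3343704 + 10119 = 3353823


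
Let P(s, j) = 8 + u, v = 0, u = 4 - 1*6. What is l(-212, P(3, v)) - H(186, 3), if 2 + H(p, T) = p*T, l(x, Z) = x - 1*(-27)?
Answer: -741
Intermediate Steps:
u = -2 (u = 4 - 6 = -2)
P(s, j) = 6 (P(s, j) = 8 - 2 = 6)
l(x, Z) = 27 + x (l(x, Z) = x + 27 = 27 + x)
H(p, T) = -2 + T*p (H(p, T) = -2 + p*T = -2 + T*p)
l(-212, P(3, v)) - H(186, 3) = (27 - 212) - (-2 + 3*186) = -185 - (-2 + 558) = -185 - 1*556 = -185 - 556 = -741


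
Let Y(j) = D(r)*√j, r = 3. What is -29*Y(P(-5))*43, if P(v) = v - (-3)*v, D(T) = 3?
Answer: -7482*I*√5 ≈ -16730.0*I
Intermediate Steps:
P(v) = 4*v (P(v) = v + 3*v = 4*v)
Y(j) = 3*√j
-29*Y(P(-5))*43 = -87*√(4*(-5))*43 = -87*√(-20)*43 = -87*2*I*√5*43 = -174*I*√5*43 = -7482*I*√5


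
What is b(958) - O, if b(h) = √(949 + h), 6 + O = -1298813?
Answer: 1298819 + √1907 ≈ 1.2989e+6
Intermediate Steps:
O = -1298819 (O = -6 - 1298813 = -1298819)
b(958) - O = √(949 + 958) - 1*(-1298819) = √1907 + 1298819 = 1298819 + √1907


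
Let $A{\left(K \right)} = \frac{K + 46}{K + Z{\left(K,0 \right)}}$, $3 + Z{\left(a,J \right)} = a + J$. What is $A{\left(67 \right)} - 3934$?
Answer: $- \frac{515241}{131} \approx -3933.1$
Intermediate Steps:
$Z{\left(a,J \right)} = -3 + J + a$ ($Z{\left(a,J \right)} = -3 + \left(a + J\right) = -3 + \left(J + a\right) = -3 + J + a$)
$A{\left(K \right)} = \frac{46 + K}{-3 + 2 K}$ ($A{\left(K \right)} = \frac{K + 46}{K + \left(-3 + 0 + K\right)} = \frac{46 + K}{K + \left(-3 + K\right)} = \frac{46 + K}{-3 + 2 K}$)
$A{\left(67 \right)} - 3934 = \frac{46 + 67}{-3 + 2 \cdot 67} - 3934 = \frac{1}{-3 + 134} \cdot 113 - 3934 = \frac{1}{131} \cdot 113 - 3934 = \frac{113}{131} - 3934 = - \frac{515241}{131}$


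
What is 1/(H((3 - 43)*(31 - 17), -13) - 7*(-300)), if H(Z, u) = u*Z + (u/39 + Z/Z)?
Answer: 3/28142 ≈ 0.00010660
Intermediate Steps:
H(Z, u) = 1 + u/39 + Z*u (H(Z, u) = Z*u + (u*(1/39) + 1) = Z*u + (u/39 + 1) = Z*u + (1 + u/39) = 1 + u/39 + Z*u)
1/(H((3 - 43)*(31 - 17), -13) - 7*(-300)) = 1/((1 + (1/39)*(-13) + ((3 - 43)*(31 - 17))*(-13)) - 7*(-300)) = 1/((1 - 1/3 - 40*14*(-13)) + 2100) = 1/((1 - 1/3 - 560*(-13)) + 2100) = 1/((1 - 1/3 + 7280) + 2100) = 1/(21842/3 + 2100) = 1/(28142/3) = 3/28142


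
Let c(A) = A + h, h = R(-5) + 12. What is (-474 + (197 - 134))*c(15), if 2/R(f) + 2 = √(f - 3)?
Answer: -10960 + 137*I*√2 ≈ -10960.0 + 193.75*I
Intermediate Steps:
R(f) = 2/(-2 + √(-3 + f)) (R(f) = 2/(-2 + √(f - 3)) = 2/(-2 + √(-3 + f)))
h = 12 + 2/(-2 + 2*I*√2) (h = 2/(-2 + √(-3 - 5)) + 12 = 2/(-2 + √(-8)) + 12 = 2/(-2 + 2*I*√2) + 12 = 12 + 2/(-2 + 2*I*√2) ≈ 11.667 - 0.4714*I)
c(A) = A + (11*I + 12*√2)/(I + √2)
(-474 + (197 - 134))*c(15) = (-474 + (197 - 134))*(35/3 + 15 - I*√2/3) = (-474 + 63)*(80/3 - I*√2/3) = -411*(80/3 - I*√2/3) = -10960 + 137*I*√2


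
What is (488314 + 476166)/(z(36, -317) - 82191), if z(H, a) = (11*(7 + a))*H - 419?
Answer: -8768/1867 ≈ -4.6963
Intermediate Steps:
z(H, a) = -419 + H*(77 + 11*a) (z(H, a) = (77 + 11*a)*H - 419 = H*(77 + 11*a) - 419 = -419 + H*(77 + 11*a))
(488314 + 476166)/(z(36, -317) - 82191) = (488314 + 476166)/((-419 + 77*36 + 11*36*(-317)) - 82191) = 964480/((-419 + 2772 - 125532) - 82191) = 964480/(-123179 - 82191) = 964480/(-205370) = 964480*(-1/205370) = -8768/1867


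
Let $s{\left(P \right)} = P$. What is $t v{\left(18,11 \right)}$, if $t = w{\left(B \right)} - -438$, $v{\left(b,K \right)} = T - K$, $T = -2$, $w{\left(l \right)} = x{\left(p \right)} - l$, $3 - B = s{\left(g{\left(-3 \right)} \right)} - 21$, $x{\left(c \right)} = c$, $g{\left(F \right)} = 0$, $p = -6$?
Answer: $-5304$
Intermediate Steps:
$B = 24$ ($B = 3 - \left(0 - 21\right) = 3 - -21 = 3 + 21 = 24$)
$w{\left(l \right)} = -6 - l$
$v{\left(b,K \right)} = -2 - K$
$t = 408$ ($t = \left(-6 - 24\right) - -438 = \left(-6 - 24\right) + 438 = -30 + 438 = 408$)
$t v{\left(18,11 \right)} = 408 \left(-2 - 11\right) = 408 \left(-13\right) = -5304$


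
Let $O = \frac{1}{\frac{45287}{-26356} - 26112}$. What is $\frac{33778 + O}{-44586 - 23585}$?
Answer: $- \frac{2113437743486}{4265355100199} \approx -0.49549$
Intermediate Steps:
$O = - \frac{2396}{62568469}$ ($O = \frac{1}{45287 \left(- \frac{1}{26356}\right) - 26112} = \frac{1}{- \frac{4117}{2396} - 26112} = \frac{1}{- \frac{62568469}{2396}} = - \frac{2396}{62568469} \approx -3.8294 \cdot 10^{-5}$)
$\frac{33778 + O}{-44586 - 23585} = \frac{33778 - \frac{2396}{62568469}}{-44586 - 23585} = \frac{2113437743486}{62568469 \left(-68171\right)} = \frac{2113437743486}{62568469} \left(- \frac{1}{68171}\right) = - \frac{2113437743486}{4265355100199}$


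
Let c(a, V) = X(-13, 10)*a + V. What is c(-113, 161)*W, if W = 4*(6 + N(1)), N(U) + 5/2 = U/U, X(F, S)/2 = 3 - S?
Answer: 31374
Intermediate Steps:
X(F, S) = 6 - 2*S (X(F, S) = 2*(3 - S) = 6 - 2*S)
c(a, V) = V - 14*a (c(a, V) = (6 - 2*10)*a + V = (6 - 20)*a + V = -14*a + V = V - 14*a)
N(U) = -3/2 (N(U) = -5/2 + U/U = -5/2 + 1 = -3/2)
W = 18 (W = 4*(6 - 3/2) = 4*(9/2) = 18)
c(-113, 161)*W = (161 - 14*(-113))*18 = (161 + 1582)*18 = 1743*18 = 31374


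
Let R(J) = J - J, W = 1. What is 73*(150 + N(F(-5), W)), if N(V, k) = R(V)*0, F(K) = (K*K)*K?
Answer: 10950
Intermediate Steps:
R(J) = 0
F(K) = K**3 (F(K) = K**2*K = K**3)
N(V, k) = 0 (N(V, k) = 0*0 = 0)
73*(150 + N(F(-5), W)) = 73*(150 + 0) = 73*150 = 10950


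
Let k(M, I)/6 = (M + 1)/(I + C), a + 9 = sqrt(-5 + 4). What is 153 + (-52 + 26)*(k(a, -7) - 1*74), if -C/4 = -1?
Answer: 1661 + 52*I ≈ 1661.0 + 52.0*I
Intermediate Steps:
C = 4 (C = -4*(-1) = 4)
a = -9 + I (a = -9 + sqrt(-5 + 4) = -9 + sqrt(-1) = -9 + I ≈ -9.0 + 1.0*I)
k(M, I) = 6*(1 + M)/(4 + I) (k(M, I) = 6*((M + 1)/(I + 4)) = 6*((1 + M)/(4 + I)) = 6*(1 + M)/(4 + I))
153 + (-52 + 26)*(k(a, -7) - 1*74) = 153 + (-52 + 26)*(6*(1 + (-9 + I))/(4 - 7) - 1*74) = 153 - 26*(6*(-8 + I)/(-3) - 74) = 153 - 26*(6*(-1/3)*(-8 + I) - 74) = 153 - 26*((16 - 2*I) - 74) = 153 - 26*(-58 - 2*I) = 153 + (1508 + 52*I) = 1661 + 52*I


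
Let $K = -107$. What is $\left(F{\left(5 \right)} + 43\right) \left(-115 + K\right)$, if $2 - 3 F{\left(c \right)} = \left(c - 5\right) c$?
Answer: $-9694$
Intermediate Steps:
$F{\left(c \right)} = \frac{2}{3} - \frac{c \left(-5 + c\right)}{3}$ ($F{\left(c \right)} = \frac{2}{3} - \frac{\left(c - 5\right) c}{3} = \frac{2}{3} - \frac{\left(-5 + c\right) c}{3} = \frac{2}{3} - \frac{c \left(-5 + c\right)}{3}$)
$\left(F{\left(5 \right)} + 43\right) \left(-115 + K\right) = \left(\left(\frac{2}{3} - \frac{5^{2}}{3} + \frac{5}{3} \cdot 5\right) + 43\right) \left(-115 - 107\right) = \left(\left(\frac{2}{3} - \frac{25}{3} + \frac{25}{3}\right) + 43\right) \left(-222\right) = \left(\frac{2}{3} + 43\right) \left(-222\right) = \frac{131}{3} \left(-222\right) = -9694$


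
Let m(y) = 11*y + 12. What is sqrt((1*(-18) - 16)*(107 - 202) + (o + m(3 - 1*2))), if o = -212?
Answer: sqrt(3041) ≈ 55.145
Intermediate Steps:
m(y) = 12 + 11*y
sqrt((1*(-18) - 16)*(107 - 202) + (o + m(3 - 1*2))) = sqrt((1*(-18) - 16)*(107 - 202) + (-212 + (12 + 11*(3 - 1*2)))) = sqrt((-18 - 16)*(-95) + (-212 + (12 + 11*(3 - 2)))) = sqrt(-34*(-95) + (-212 + (12 + 11*1))) = sqrt(3230 + (-212 + (12 + 11))) = sqrt(3230 + (-212 + 23)) = sqrt(3230 - 189) = sqrt(3041)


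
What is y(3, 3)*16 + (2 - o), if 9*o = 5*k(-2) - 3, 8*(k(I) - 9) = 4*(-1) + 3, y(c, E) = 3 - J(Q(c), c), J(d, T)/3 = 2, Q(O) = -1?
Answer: -3643/72 ≈ -50.597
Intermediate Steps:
J(d, T) = 6 (J(d, T) = 3*2 = 6)
y(c, E) = -3 (y(c, E) = 3 - 1*6 = 3 - 6 = -3)
k(I) = 71/8 (k(I) = 9 + (4*(-1) + 3)/8 = 9 + (-4 + 3)/8 = 9 + (1/8)*(-1) = 9 - 1/8 = 71/8)
o = 331/72 (o = (5*(71/8) - 3)/9 = (355/8 - 3)/9 = (1/9)*(331/8) = 331/72 ≈ 4.5972)
y(3, 3)*16 + (2 - o) = -3*16 + (2 - 1*331/72) = -48 + (2 - 331/72) = -48 - 187/72 = -3643/72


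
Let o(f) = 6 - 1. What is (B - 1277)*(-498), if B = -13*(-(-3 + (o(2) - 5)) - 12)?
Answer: 577680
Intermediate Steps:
o(f) = 5
B = 117 (B = -13*(-(-3 + (5 - 5)) - 12) = -13*(-(-3 + 0) - 12) = -13*(-1*(-3) - 12) = -13*(3 - 12) = -13*(-9) = 117)
(B - 1277)*(-498) = (117 - 1277)*(-498) = -1160*(-498) = 577680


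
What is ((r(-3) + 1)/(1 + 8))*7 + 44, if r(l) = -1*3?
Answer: 382/9 ≈ 42.444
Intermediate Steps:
r(l) = -3
((r(-3) + 1)/(1 + 8))*7 + 44 = ((-3 + 1)/(1 + 8))*7 + 44 = -2/9*7 + 44 = -14/9 + 44 = 382/9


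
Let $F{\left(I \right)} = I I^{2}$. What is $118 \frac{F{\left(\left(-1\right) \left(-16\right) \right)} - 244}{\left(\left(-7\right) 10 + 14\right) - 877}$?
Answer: $- \frac{151512}{311} \approx -487.18$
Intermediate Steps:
$F{\left(I \right)} = I^{3}$
$118 \frac{F{\left(\left(-1\right) \left(-16\right) \right)} - 244}{\left(\left(-7\right) 10 + 14\right) - 877} = 118 \frac{\left(\left(-1\right) \left(-16\right)\right)^{3} - 244}{\left(\left(-7\right) 10 + 14\right) - 877} = 118 \frac{16^{3} - 244}{\left(-70 + 14\right) - 877} = 118 \frac{4096 - 244}{-56 - 877} = 118 \frac{3852}{-933} = 118 \cdot 3852 \left(- \frac{1}{933}\right) = 118 \left(- \frac{1284}{311}\right) = - \frac{151512}{311}$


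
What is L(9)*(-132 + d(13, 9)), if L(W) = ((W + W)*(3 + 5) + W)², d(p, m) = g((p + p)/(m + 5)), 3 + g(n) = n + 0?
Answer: -21817188/7 ≈ -3.1167e+6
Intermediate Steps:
g(n) = -3 + n (g(n) = -3 + (n + 0) = -3 + n)
d(p, m) = -3 + 2*p/(5 + m) (d(p, m) = -3 + (p + p)/(m + 5) = -3 + (2*p)/(5 + m) = -3 + 2*p/(5 + m))
L(W) = 289*W² (L(W) = ((2*W)*8 + W)² = (16*W + W)² = (17*W)² = 289*W²)
L(9)*(-132 + d(13, 9)) = (289*9²)*(-132 + (-15 - 3*9 + 2*13)/(5 + 9)) = (289*81)*(-132 + (-15 - 27 + 26)/14) = 23409*(-132 + (1/14)*(-16)) = 23409*(-132 - 8/7) = 23409*(-932/7) = -21817188/7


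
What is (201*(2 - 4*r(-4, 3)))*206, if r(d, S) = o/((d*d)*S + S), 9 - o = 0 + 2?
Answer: 1021348/17 ≈ 60079.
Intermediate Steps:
o = 7 (o = 9 - (0 + 2) = 9 - 1*2 = 9 - 2 = 7)
r(d, S) = 7/(S + S*d**2) (r(d, S) = 7/((d*d)*S + S) = 7/(d**2*S + S) = 7/(S*d**2 + S) = 7/(S + S*d**2))
(201*(2 - 4*r(-4, 3)))*206 = (201*(2 - 28/(3*(1 + (-4)**2))))*206 = (201*(2 - 28/(3*(1 + 16))))*206 = (201*(2 - 28/(3*17)))*206 = (201*(2 - 4*7/51))*206 = (201*(2 - 28/51))*206 = (201*(74/51))*206 = (4958/17)*206 = 1021348/17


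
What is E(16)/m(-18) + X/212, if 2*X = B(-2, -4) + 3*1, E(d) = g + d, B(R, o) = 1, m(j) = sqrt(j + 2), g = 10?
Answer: 1/106 - 13*I/2 ≈ 0.009434 - 6.5*I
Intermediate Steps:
m(j) = sqrt(2 + j)
E(d) = 10 + d
X = 2 (X = (1 + 3*1)/2 = (1 + 3)/2 = (1/2)*4 = 2)
E(16)/m(-18) + X/212 = (10 + 16)/(sqrt(2 - 18)) + 2/212 = 26/(sqrt(-16)) + 2*(1/212) = 26/((4*I)) + 1/106 = 26*(-I/4) + 1/106 = -13*I/2 + 1/106 = 1/106 - 13*I/2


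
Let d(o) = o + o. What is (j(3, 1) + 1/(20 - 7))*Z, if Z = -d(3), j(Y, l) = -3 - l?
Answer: 306/13 ≈ 23.538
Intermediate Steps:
d(o) = 2*o
Z = -6 (Z = -2*3 = -1*6 = -6)
(j(3, 1) + 1/(20 - 7))*Z = ((-3 - 1*1) + 1/(20 - 7))*(-6) = ((-3 - 1) + 1/13)*(-6) = (-4 + 1/13)*(-6) = -51/13*(-6) = 306/13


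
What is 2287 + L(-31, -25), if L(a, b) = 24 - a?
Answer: 2342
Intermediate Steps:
2287 + L(-31, -25) = 2287 + (24 - 1*(-31)) = 2287 + (24 + 31) = 2287 + 55 = 2342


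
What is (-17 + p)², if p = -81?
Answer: 9604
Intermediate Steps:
(-17 + p)² = (-17 - 81)² = (-98)² = 9604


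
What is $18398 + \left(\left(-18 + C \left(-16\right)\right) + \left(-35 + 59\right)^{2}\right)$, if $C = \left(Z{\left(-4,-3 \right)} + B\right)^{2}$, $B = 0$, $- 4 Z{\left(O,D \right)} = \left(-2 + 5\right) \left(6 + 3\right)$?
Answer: $18227$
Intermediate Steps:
$Z{\left(O,D \right)} = - \frac{27}{4}$ ($Z{\left(O,D \right)} = - \frac{\left(-2 + 5\right) \left(6 + 3\right)}{4} = - \frac{3 \cdot 9}{4} = \left(- \frac{1}{4}\right) 27 = - \frac{27}{4}$)
$C = \frac{729}{16}$ ($C = \left(- \frac{27}{4} + 0\right)^{2} = \left(- \frac{27}{4}\right)^{2} = \frac{729}{16} \approx 45.563$)
$18398 + \left(\left(-18 + C \left(-16\right)\right) + \left(-35 + 59\right)^{2}\right) = 18398 + \left(\left(-18 + \frac{729}{16} \left(-16\right)\right) + \left(-35 + 59\right)^{2}\right) = 18398 + \left(\left(-18 - 729\right) + 24^{2}\right) = 18398 + \left(-747 + 576\right) = 18398 - 171 = 18227$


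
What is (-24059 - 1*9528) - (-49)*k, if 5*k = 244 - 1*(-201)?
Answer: -29226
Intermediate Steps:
k = 89 (k = (244 - 1*(-201))/5 = (244 + 201)/5 = (⅕)*445 = 89)
(-24059 - 1*9528) - (-49)*k = (-24059 - 1*9528) - (-49)*89 = (-24059 - 9528) - 1*(-4361) = -33587 + 4361 = -29226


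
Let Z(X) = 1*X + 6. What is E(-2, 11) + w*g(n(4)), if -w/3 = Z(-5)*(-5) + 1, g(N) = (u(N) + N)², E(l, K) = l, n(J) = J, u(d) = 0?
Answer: 190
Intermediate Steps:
Z(X) = 6 + X (Z(X) = X + 6 = 6 + X)
g(N) = N² (g(N) = (0 + N)² = N²)
w = 12 (w = -3*((6 - 5)*(-5) + 1) = -3*(1*(-5) + 1) = -3*(-5 + 1) = -3*(-4) = 12)
E(-2, 11) + w*g(n(4)) = -2 + 12*4² = -2 + 12*16 = -2 + 192 = 190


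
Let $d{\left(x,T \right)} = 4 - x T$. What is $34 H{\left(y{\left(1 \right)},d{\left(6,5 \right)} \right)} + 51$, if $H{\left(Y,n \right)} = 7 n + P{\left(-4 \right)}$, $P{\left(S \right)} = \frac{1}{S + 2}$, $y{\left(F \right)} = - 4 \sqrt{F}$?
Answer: $-6154$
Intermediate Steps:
$d{\left(x,T \right)} = 4 - T x$
$P{\left(S \right)} = \frac{1}{2 + S}$
$H{\left(Y,n \right)} = - \frac{1}{2} + 7 n$ ($H{\left(Y,n \right)} = 7 n + \frac{1}{2 - 4} = 7 n + \frac{1}{-2} = 7 n - \frac{1}{2} = - \frac{1}{2} + 7 n$)
$34 H{\left(y{\left(1 \right)},d{\left(6,5 \right)} \right)} + 51 = 34 \left(- \frac{1}{2} + 7 \left(4 - 5 \cdot 6\right)\right) + 51 = 34 \left(- \frac{1}{2} + 7 \left(4 - 30\right)\right) + 51 = 34 \left(- \frac{1}{2} + 7 \left(-26\right)\right) + 51 = 34 \left(- \frac{1}{2} - 182\right) + 51 = 34 \left(- \frac{365}{2}\right) + 51 = -6205 + 51 = -6154$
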